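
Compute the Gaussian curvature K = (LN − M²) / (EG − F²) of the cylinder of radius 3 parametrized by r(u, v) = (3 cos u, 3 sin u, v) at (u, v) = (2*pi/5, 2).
K = 0

Coefficients of the first fundamental form: E = 9, F = 0, G = 1.
Coefficients of the second fundamental form: L = -3, M = 0, N = 0.
Assemble K = (LN − M²)/(EG − F²) = 0. At (u, v) = (2*pi/5, 2): K = 0.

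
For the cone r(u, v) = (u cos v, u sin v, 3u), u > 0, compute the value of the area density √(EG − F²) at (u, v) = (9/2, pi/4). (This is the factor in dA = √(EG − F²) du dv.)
√(EG − F²)|_{(9/2, pi/4)} = 9*sqrt(10)/2

E = 10, F = 0, G = u^2, so EG − F² = 10*u^2. Taking the positive square root: √(EG − F²) = sqrt(10)*Abs(u). At (u, v) = (9/2, pi/4): 9*sqrt(10)/2.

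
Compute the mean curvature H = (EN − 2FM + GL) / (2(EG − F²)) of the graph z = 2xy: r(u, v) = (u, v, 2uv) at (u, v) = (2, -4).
H = 64/729

With E = 4*v^2 + 1, F = 4*u*v, G = 4*u^2 + 1, L = 0, M = 2/sqrt(4*u^2 + 4*v^2 + 1), N = 0, assemble
  H = (EN − 2FM + GL) / (2(EG − F²)) = -8*u*v/(4*u^2 + 4*v^2 + 1)^(3/2).
At (u, v) = (2, -4): H = 64/729.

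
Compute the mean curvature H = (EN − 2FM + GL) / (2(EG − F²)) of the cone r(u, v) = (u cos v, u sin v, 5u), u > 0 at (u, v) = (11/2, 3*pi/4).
H = 5*sqrt(26)/286

With E = 26, F = 0, G = u^2, L = 0, M = 0, N = 5*sqrt(26)*u^2/(26*Abs(u)), assemble
  H = (EN − 2FM + GL) / (2(EG − F²)) = 5*sqrt(26)/(52*Abs(u)).
At (u, v) = (11/2, 3*pi/4): H = 5*sqrt(26)/286.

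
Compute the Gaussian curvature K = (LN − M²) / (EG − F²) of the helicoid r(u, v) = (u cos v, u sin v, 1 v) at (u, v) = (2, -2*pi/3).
K = -1/25

Coefficients of the first fundamental form: E = 1, F = 0, G = u^2 + 1.
Coefficients of the second fundamental form: L = 0, M = -1/sqrt(u^2 + 1), N = 0.
Assemble K = (LN − M²)/(EG − F²) = -1/(u^2 + 1)^2. At (u, v) = (2, -2*pi/3): K = -1/25.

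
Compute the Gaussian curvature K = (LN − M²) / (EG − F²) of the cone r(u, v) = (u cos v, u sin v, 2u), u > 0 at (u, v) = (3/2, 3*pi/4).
K = 0

Coefficients of the first fundamental form: E = 5, F = 0, G = u^2.
Coefficients of the second fundamental form: L = 0, M = 0, N = 2*sqrt(5)*u^2/(5*Abs(u)).
Assemble K = (LN − M²)/(EG − F²) = 0. At (u, v) = (3/2, 3*pi/4): K = 0.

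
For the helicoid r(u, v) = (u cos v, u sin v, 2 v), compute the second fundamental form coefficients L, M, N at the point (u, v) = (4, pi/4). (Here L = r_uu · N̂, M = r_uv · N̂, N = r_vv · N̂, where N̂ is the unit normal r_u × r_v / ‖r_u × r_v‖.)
L = 0;  M = -sqrt(5)/5;  N = 0

Compute the unit normal N̂(u, v) = (2*sin(v)/sqrt(u^2 + 4), -2*cos(v)/sqrt(u^2 + 4), u/sqrt(u^2 + 4)), and the second partials r_uu, r_uv, r_vv. Take dot products:
  L(u, v) = r_uu · N̂ = 0,
  M(u, v) = r_uv · N̂ = -2/sqrt(u^2 + 4),
  N(u, v) = r_vv · N̂ = 0.
Evaluating at (u, v) = (4, pi/4):
  L = 0, M = -sqrt(5)/5, N = 0.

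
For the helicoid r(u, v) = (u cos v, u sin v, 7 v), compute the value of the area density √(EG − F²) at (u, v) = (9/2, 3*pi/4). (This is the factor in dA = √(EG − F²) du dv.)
√(EG − F²)|_{(9/2, 3*pi/4)} = sqrt(277)/2

E = 1, F = 0, G = u^2 + 49, so EG − F² = u^2 + 49. Taking the positive square root: √(EG − F²) = sqrt(u^2 + 49). At (u, v) = (9/2, 3*pi/4): sqrt(277)/2.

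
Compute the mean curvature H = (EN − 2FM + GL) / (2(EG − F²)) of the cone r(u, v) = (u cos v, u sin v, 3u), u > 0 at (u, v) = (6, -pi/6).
H = sqrt(10)/40

With E = 10, F = 0, G = u^2, L = 0, M = 0, N = 3*sqrt(10)*u^2/(10*Abs(u)), assemble
  H = (EN − 2FM + GL) / (2(EG − F²)) = 3*sqrt(10)/(20*Abs(u)).
At (u, v) = (6, -pi/6): H = sqrt(10)/40.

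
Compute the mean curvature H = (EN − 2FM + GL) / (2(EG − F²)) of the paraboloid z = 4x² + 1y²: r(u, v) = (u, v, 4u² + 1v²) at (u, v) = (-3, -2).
H = 645*sqrt(593)/351649

With E = 64*u^2 + 1, F = 16*u*v, G = 4*v^2 + 1, L = 8/sqrt(64*u^2 + 4*v^2 + 1), M = 0, N = 2/sqrt(64*u^2 + 4*v^2 + 1), assemble
  H = (EN − 2FM + GL) / (2(EG − F²)) = (64*u^2 + 16*v^2 + 5)/(64*u^2 + 4*v^2 + 1)^(3/2).
At (u, v) = (-3, -2): H = 645*sqrt(593)/351649.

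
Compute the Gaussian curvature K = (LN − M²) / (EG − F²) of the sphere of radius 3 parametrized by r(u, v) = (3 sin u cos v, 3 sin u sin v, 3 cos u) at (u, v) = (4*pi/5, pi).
K = 1/9

Coefficients of the first fundamental form: E = 9, F = 0, G = 9*sin(u)^2.
Coefficients of the second fundamental form: L = -3*sin(u)/Abs(sin(u)), M = 0, N = -3*sin(u)^3/Abs(sin(u)).
Assemble K = (LN − M²)/(EG − F²) = 1/9. At (u, v) = (4*pi/5, pi): K = 1/9.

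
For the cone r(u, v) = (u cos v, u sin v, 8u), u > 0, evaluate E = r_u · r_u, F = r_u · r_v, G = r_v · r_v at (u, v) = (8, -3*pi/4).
E = 65;  F = 0;  G = 64

Partials: r_u = (cos(v), sin(v), 8), r_v = (-u*sin(v), u*cos(v), 0). As functions of (u, v):
  E = r_u · r_u = 65,
  F = r_u · r_v = 0,
  G = r_v · r_v = u^2.
Evaluating at (u, v) = (8, -3*pi/4): E = 65, F = 0, G = 64.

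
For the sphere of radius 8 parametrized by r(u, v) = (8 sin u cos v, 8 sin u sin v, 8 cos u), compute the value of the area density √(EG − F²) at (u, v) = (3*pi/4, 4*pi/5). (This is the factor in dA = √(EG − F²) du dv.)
√(EG − F²)|_{(3*pi/4, 4*pi/5)} = 32*sqrt(2)

E = 64, F = 0, G = 64*sin(u)^2, so EG − F² = 4096*sin(u)^2. Taking the positive square root: √(EG − F²) = 64*Abs(sin(u)). At (u, v) = (3*pi/4, 4*pi/5): 32*sqrt(2).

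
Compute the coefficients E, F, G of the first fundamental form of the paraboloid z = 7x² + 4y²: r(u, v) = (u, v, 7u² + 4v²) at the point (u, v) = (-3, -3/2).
E = 1765;  F = 504;  G = 145

Partials: r_u = (1, 0, 14*u), r_v = (0, 1, 8*v). As functions of (u, v):
  E = r_u · r_u = 196*u^2 + 1,
  F = r_u · r_v = 112*u*v,
  G = r_v · r_v = 64*v^2 + 1.
Evaluating at (u, v) = (-3, -3/2): E = 1765, F = 504, G = 145.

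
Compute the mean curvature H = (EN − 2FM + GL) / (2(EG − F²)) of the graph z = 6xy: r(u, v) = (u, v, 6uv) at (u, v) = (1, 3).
H = -648/6859

With E = 36*v^2 + 1, F = 36*u*v, G = 36*u^2 + 1, L = 0, M = 6/sqrt(36*u^2 + 36*v^2 + 1), N = 0, assemble
  H = (EN − 2FM + GL) / (2(EG − F²)) = -216*u*v/(36*u^2 + 36*v^2 + 1)^(3/2).
At (u, v) = (1, 3): H = -648/6859.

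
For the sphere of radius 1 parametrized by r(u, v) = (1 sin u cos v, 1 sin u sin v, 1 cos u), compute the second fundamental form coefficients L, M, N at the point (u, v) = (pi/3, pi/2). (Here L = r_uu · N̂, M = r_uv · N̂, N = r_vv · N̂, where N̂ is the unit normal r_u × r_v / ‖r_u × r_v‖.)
L = -1;  M = 0;  N = -3/4

Compute the unit normal N̂(u, v) = (sin(u)^2*cos(v)/Abs(sin(u)), sin(u)^2*sin(v)/Abs(sin(u)), sin(2*u)/(2*Abs(sin(u)))), and the second partials r_uu, r_uv, r_vv. Take dot products:
  L(u, v) = r_uu · N̂ = -sin(u)/Abs(sin(u)),
  M(u, v) = r_uv · N̂ = 0,
  N(u, v) = r_vv · N̂ = -sin(u)^3/Abs(sin(u)).
Evaluating at (u, v) = (pi/3, pi/2):
  L = -1, M = 0, N = -3/4.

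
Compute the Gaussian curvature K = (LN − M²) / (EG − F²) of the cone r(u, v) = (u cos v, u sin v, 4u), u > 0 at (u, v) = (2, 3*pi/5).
K = 0

Coefficients of the first fundamental form: E = 17, F = 0, G = u^2.
Coefficients of the second fundamental form: L = 0, M = 0, N = 4*sqrt(17)*u^2/(17*Abs(u)).
Assemble K = (LN − M²)/(EG − F²) = 0. At (u, v) = (2, 3*pi/5): K = 0.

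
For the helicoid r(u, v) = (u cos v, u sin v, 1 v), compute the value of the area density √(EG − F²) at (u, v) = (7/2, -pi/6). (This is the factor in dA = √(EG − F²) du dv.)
√(EG − F²)|_{(7/2, -pi/6)} = sqrt(53)/2

E = 1, F = 0, G = u^2 + 1, so EG − F² = u^2 + 1. Taking the positive square root: √(EG − F²) = sqrt(u^2 + 1). At (u, v) = (7/2, -pi/6): sqrt(53)/2.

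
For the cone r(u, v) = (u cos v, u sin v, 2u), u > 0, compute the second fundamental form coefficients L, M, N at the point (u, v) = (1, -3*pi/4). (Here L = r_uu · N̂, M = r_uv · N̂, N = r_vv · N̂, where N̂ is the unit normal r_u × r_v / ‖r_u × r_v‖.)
L = 0;  M = 0;  N = 2*sqrt(5)/5

Compute the unit normal N̂(u, v) = (-2*sqrt(5)*u*cos(v)/(5*Abs(u)), -2*sqrt(5)*u*sin(v)/(5*Abs(u)), sqrt(5)*u/(5*Abs(u))), and the second partials r_uu, r_uv, r_vv. Take dot products:
  L(u, v) = r_uu · N̂ = 0,
  M(u, v) = r_uv · N̂ = 0,
  N(u, v) = r_vv · N̂ = 2*sqrt(5)*u^2/(5*Abs(u)).
Evaluating at (u, v) = (1, -3*pi/4):
  L = 0, M = 0, N = 2*sqrt(5)/5.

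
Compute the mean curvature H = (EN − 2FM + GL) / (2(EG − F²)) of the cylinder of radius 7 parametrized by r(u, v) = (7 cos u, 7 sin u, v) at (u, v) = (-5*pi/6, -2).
H = -1/14

With E = 49, F = 0, G = 1, L = -7, M = 0, N = 0, assemble
  H = (EN − 2FM + GL) / (2(EG − F²)) = -1/14.
At (u, v) = (-5*pi/6, -2): H = -1/14.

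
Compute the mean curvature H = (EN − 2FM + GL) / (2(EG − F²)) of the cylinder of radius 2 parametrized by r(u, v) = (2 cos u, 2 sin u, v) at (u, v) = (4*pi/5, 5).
H = -1/4

With E = 4, F = 0, G = 1, L = -2, M = 0, N = 0, assemble
  H = (EN − 2FM + GL) / (2(EG − F²)) = -1/4.
At (u, v) = (4*pi/5, 5): H = -1/4.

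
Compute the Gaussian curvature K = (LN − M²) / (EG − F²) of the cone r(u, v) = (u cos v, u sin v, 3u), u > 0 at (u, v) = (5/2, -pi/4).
K = 0

Coefficients of the first fundamental form: E = 10, F = 0, G = u^2.
Coefficients of the second fundamental form: L = 0, M = 0, N = 3*sqrt(10)*u^2/(10*Abs(u)).
Assemble K = (LN − M²)/(EG − F²) = 0. At (u, v) = (5/2, -pi/4): K = 0.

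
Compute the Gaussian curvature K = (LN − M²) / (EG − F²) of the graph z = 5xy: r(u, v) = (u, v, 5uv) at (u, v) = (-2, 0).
K = -25/10201

Coefficients of the first fundamental form: E = 25*v^2 + 1, F = 25*u*v, G = 25*u^2 + 1.
Coefficients of the second fundamental form: L = 0, M = 5/sqrt(25*u^2 + 25*v^2 + 1), N = 0.
Assemble K = (LN − M²)/(EG − F²) = -25/(625*u^4 + 1250*u^2*v^2 + 50*u^2 + 625*v^4 + 50*v^2 + 1). At (u, v) = (-2, 0): K = -25/10201.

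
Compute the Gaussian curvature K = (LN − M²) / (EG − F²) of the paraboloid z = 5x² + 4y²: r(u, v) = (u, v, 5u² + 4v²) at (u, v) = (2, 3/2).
K = 16/59405

Coefficients of the first fundamental form: E = 100*u^2 + 1, F = 80*u*v, G = 64*v^2 + 1.
Coefficients of the second fundamental form: L = 10/sqrt(100*u^2 + 64*v^2 + 1), M = 0, N = 8/sqrt(100*u^2 + 64*v^2 + 1).
Assemble K = (LN − M²)/(EG − F²) = 80/(10000*u^4 + 12800*u^2*v^2 + 200*u^2 + 4096*v^4 + 128*v^2 + 1). At (u, v) = (2, 3/2): K = 16/59405.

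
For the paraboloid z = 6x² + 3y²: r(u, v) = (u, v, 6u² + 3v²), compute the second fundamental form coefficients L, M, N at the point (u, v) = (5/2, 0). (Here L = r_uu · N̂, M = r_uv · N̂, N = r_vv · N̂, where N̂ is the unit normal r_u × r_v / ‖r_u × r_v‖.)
L = 12*sqrt(901)/901;  M = 0;  N = 6*sqrt(901)/901

Compute the unit normal N̂(u, v) = (-12*u/sqrt(144*u^2 + 36*v^2 + 1), -6*v/sqrt(144*u^2 + 36*v^2 + 1), 1/sqrt(144*u^2 + 36*v^2 + 1)), and the second partials r_uu, r_uv, r_vv. Take dot products:
  L(u, v) = r_uu · N̂ = 12/sqrt(144*u^2 + 36*v^2 + 1),
  M(u, v) = r_uv · N̂ = 0,
  N(u, v) = r_vv · N̂ = 6/sqrt(144*u^2 + 36*v^2 + 1).
Evaluating at (u, v) = (5/2, 0):
  L = 12*sqrt(901)/901, M = 0, N = 6*sqrt(901)/901.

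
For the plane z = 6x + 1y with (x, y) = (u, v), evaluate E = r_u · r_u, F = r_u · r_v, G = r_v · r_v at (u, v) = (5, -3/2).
E = 37;  F = 6;  G = 2

Partials: r_u = (1, 0, 6), r_v = (0, 1, 1). As functions of (u, v):
  E = r_u · r_u = 37,
  F = r_u · r_v = 6,
  G = r_v · r_v = 2.
Evaluating at (u, v) = (5, -3/2): E = 37, F = 6, G = 2.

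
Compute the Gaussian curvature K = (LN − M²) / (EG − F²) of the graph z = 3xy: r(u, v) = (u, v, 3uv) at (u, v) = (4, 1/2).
K = -144/346921

Coefficients of the first fundamental form: E = 9*v^2 + 1, F = 9*u*v, G = 9*u^2 + 1.
Coefficients of the second fundamental form: L = 0, M = 3/sqrt(9*u^2 + 9*v^2 + 1), N = 0.
Assemble K = (LN − M²)/(EG − F²) = -9/(81*u^4 + 162*u^2*v^2 + 18*u^2 + 81*v^4 + 18*v^2 + 1). At (u, v) = (4, 1/2): K = -144/346921.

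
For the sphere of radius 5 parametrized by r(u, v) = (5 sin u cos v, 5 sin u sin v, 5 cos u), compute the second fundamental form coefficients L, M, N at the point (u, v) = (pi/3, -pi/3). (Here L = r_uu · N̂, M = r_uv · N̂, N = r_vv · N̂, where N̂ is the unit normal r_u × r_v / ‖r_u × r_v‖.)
L = -5;  M = 0;  N = -15/4

Compute the unit normal N̂(u, v) = (sin(u)^2*cos(v)/Abs(sin(u)), sin(u)^2*sin(v)/Abs(sin(u)), sin(2*u)/(2*Abs(sin(u)))), and the second partials r_uu, r_uv, r_vv. Take dot products:
  L(u, v) = r_uu · N̂ = -5*sin(u)/Abs(sin(u)),
  M(u, v) = r_uv · N̂ = 0,
  N(u, v) = r_vv · N̂ = -5*sin(u)^3/Abs(sin(u)).
Evaluating at (u, v) = (pi/3, -pi/3):
  L = -5, M = 0, N = -15/4.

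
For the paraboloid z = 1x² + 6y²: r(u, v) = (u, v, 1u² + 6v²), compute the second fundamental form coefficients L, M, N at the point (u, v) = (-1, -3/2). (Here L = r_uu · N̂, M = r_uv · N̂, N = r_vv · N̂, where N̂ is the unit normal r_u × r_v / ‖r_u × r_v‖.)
L = 2*sqrt(329)/329;  M = 0;  N = 12*sqrt(329)/329

Compute the unit normal N̂(u, v) = (-2*u/sqrt(4*u^2 + 144*v^2 + 1), -12*v/sqrt(4*u^2 + 144*v^2 + 1), 1/sqrt(4*u^2 + 144*v^2 + 1)), and the second partials r_uu, r_uv, r_vv. Take dot products:
  L(u, v) = r_uu · N̂ = 2/sqrt(4*u^2 + 144*v^2 + 1),
  M(u, v) = r_uv · N̂ = 0,
  N(u, v) = r_vv · N̂ = 12/sqrt(4*u^2 + 144*v^2 + 1).
Evaluating at (u, v) = (-1, -3/2):
  L = 2*sqrt(329)/329, M = 0, N = 12*sqrt(329)/329.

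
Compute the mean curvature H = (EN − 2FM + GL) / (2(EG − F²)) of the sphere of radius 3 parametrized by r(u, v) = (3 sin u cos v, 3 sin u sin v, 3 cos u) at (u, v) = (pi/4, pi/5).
H = -1/3

With E = 9, F = 0, G = 9*sin(u)^2, L = -3*sin(u)/Abs(sin(u)), M = 0, N = -3*sin(u)^3/Abs(sin(u)), assemble
  H = (EN − 2FM + GL) / (2(EG − F²)) = -sin(u)/(3*Abs(sin(u))).
At (u, v) = (pi/4, pi/5): H = -1/3.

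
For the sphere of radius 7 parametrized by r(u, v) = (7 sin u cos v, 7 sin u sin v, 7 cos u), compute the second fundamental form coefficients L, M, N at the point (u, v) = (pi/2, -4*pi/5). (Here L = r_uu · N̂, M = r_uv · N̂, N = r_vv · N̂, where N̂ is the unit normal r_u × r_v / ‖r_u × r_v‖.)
L = -7;  M = 0;  N = -7

Compute the unit normal N̂(u, v) = (sin(u)^2*cos(v)/Abs(sin(u)), sin(u)^2*sin(v)/Abs(sin(u)), sin(2*u)/(2*Abs(sin(u)))), and the second partials r_uu, r_uv, r_vv. Take dot products:
  L(u, v) = r_uu · N̂ = -7*sin(u)/Abs(sin(u)),
  M(u, v) = r_uv · N̂ = 0,
  N(u, v) = r_vv · N̂ = -7*sin(u)^3/Abs(sin(u)).
Evaluating at (u, v) = (pi/2, -4*pi/5):
  L = -7, M = 0, N = -7.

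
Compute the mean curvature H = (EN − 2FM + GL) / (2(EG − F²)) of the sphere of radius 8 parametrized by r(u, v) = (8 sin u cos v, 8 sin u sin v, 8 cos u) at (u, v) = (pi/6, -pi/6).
H = -1/8

With E = 64, F = 0, G = 64*sin(u)^2, L = -8*sin(u)/Abs(sin(u)), M = 0, N = -8*sin(u)^3/Abs(sin(u)), assemble
  H = (EN − 2FM + GL) / (2(EG − F²)) = -sin(u)/(8*Abs(sin(u))).
At (u, v) = (pi/6, -pi/6): H = -1/8.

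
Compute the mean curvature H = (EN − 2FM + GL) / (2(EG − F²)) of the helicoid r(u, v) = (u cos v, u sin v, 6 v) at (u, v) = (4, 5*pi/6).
H = 0

With E = 1, F = 0, G = u^2 + 36, L = 0, M = -6/sqrt(u^2 + 36), N = 0, assemble
  H = (EN − 2FM + GL) / (2(EG − F²)) = 0.
At (u, v) = (4, 5*pi/6): H = 0.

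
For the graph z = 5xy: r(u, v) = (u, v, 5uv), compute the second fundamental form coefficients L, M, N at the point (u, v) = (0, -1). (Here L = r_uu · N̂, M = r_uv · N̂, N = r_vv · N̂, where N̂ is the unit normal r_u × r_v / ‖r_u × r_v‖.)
L = 0;  M = 5*sqrt(26)/26;  N = 0

Compute the unit normal N̂(u, v) = (-5*v/sqrt(25*u^2 + 25*v^2 + 1), -5*u/sqrt(25*u^2 + 25*v^2 + 1), 1/sqrt(25*u^2 + 25*v^2 + 1)), and the second partials r_uu, r_uv, r_vv. Take dot products:
  L(u, v) = r_uu · N̂ = 0,
  M(u, v) = r_uv · N̂ = 5/sqrt(25*u^2 + 25*v^2 + 1),
  N(u, v) = r_vv · N̂ = 0.
Evaluating at (u, v) = (0, -1):
  L = 0, M = 5*sqrt(26)/26, N = 0.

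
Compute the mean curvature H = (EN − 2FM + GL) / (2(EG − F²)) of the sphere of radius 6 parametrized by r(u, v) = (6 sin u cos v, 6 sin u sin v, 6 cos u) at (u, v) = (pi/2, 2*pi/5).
H = -1/6

With E = 36, F = 0, G = 36*sin(u)^2, L = -6*sin(u)/Abs(sin(u)), M = 0, N = -6*sin(u)^3/Abs(sin(u)), assemble
  H = (EN − 2FM + GL) / (2(EG − F²)) = -sin(u)/(6*Abs(sin(u))).
At (u, v) = (pi/2, 2*pi/5): H = -1/6.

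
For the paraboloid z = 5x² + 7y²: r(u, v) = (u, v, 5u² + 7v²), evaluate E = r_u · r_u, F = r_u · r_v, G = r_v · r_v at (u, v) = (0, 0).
E = 1;  F = 0;  G = 1

Partials: r_u = (1, 0, 10*u), r_v = (0, 1, 14*v). As functions of (u, v):
  E = r_u · r_u = 100*u^2 + 1,
  F = r_u · r_v = 140*u*v,
  G = r_v · r_v = 196*v^2 + 1.
Evaluating at (u, v) = (0, 0): E = 1, F = 0, G = 1.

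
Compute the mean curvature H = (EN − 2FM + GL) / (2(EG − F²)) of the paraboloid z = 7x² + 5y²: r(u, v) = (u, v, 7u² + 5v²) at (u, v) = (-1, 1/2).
H = 389*sqrt(222)/16428

With E = 196*u^2 + 1, F = 140*u*v, G = 100*v^2 + 1, L = 14/sqrt(196*u^2 + 100*v^2 + 1), M = 0, N = 10/sqrt(196*u^2 + 100*v^2 + 1), assemble
  H = (EN − 2FM + GL) / (2(EG − F²)) = 4*(245*u^2 + 175*v^2 + 3)/(196*u^2 + 100*v^2 + 1)^(3/2).
At (u, v) = (-1, 1/2): H = 389*sqrt(222)/16428.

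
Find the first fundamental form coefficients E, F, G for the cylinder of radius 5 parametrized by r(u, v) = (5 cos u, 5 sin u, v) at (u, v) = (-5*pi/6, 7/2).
E = 25;  F = 0;  G = 1

Partials: r_u = (-5*sin(u), 5*cos(u), 0), r_v = (0, 0, 1). As functions of (u, v):
  E = r_u · r_u = 25,
  F = r_u · r_v = 0,
  G = r_v · r_v = 1.
Evaluating at (u, v) = (-5*pi/6, 7/2): E = 25, F = 0, G = 1.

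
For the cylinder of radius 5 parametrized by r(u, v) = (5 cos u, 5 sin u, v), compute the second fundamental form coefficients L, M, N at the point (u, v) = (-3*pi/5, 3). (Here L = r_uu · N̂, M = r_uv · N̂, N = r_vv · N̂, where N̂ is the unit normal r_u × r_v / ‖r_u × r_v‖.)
L = -5;  M = 0;  N = 0

Compute the unit normal N̂(u, v) = (cos(u), sin(u), 0), and the second partials r_uu, r_uv, r_vv. Take dot products:
  L(u, v) = r_uu · N̂ = -5,
  M(u, v) = r_uv · N̂ = 0,
  N(u, v) = r_vv · N̂ = 0.
Evaluating at (u, v) = (-3*pi/5, 3):
  L = -5, M = 0, N = 0.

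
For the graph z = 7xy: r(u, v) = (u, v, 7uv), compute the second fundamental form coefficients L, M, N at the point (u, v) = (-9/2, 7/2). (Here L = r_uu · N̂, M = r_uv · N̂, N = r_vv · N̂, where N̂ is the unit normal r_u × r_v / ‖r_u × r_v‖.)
L = 0;  M = 7*sqrt(6374)/3187;  N = 0

Compute the unit normal N̂(u, v) = (-7*v/sqrt(49*u^2 + 49*v^2 + 1), -7*u/sqrt(49*u^2 + 49*v^2 + 1), 1/sqrt(49*u^2 + 49*v^2 + 1)), and the second partials r_uu, r_uv, r_vv. Take dot products:
  L(u, v) = r_uu · N̂ = 0,
  M(u, v) = r_uv · N̂ = 7/sqrt(49*u^2 + 49*v^2 + 1),
  N(u, v) = r_vv · N̂ = 0.
Evaluating at (u, v) = (-9/2, 7/2):
  L = 0, M = 7*sqrt(6374)/3187, N = 0.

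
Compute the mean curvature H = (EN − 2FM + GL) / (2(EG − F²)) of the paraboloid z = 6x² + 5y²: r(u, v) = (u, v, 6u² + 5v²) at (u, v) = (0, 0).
H = 11

With E = 144*u^2 + 1, F = 120*u*v, G = 100*v^2 + 1, L = 12/sqrt(144*u^2 + 100*v^2 + 1), M = 0, N = 10/sqrt(144*u^2 + 100*v^2 + 1), assemble
  H = (EN − 2FM + GL) / (2(EG − F²)) = (720*u^2 + 600*v^2 + 11)/(144*u^2 + 100*v^2 + 1)^(3/2).
At (u, v) = (0, 0): H = 11.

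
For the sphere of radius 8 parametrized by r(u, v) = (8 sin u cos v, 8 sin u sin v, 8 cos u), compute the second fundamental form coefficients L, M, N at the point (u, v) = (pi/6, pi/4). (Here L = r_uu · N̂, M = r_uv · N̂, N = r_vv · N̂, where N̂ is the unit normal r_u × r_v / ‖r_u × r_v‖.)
L = -8;  M = 0;  N = -2

Compute the unit normal N̂(u, v) = (sin(u)^2*cos(v)/Abs(sin(u)), sin(u)^2*sin(v)/Abs(sin(u)), sin(2*u)/(2*Abs(sin(u)))), and the second partials r_uu, r_uv, r_vv. Take dot products:
  L(u, v) = r_uu · N̂ = -8*sin(u)/Abs(sin(u)),
  M(u, v) = r_uv · N̂ = 0,
  N(u, v) = r_vv · N̂ = -8*sin(u)^3/Abs(sin(u)).
Evaluating at (u, v) = (pi/6, pi/4):
  L = -8, M = 0, N = -2.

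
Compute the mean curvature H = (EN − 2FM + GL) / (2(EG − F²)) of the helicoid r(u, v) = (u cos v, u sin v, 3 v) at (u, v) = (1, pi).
H = 0

With E = 1, F = 0, G = u^2 + 9, L = 0, M = -3/sqrt(u^2 + 9), N = 0, assemble
  H = (EN − 2FM + GL) / (2(EG − F²)) = 0.
At (u, v) = (1, pi): H = 0.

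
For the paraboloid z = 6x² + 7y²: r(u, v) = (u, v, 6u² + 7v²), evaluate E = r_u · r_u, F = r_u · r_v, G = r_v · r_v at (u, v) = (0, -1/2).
E = 1;  F = 0;  G = 50

Partials: r_u = (1, 0, 12*u), r_v = (0, 1, 14*v). As functions of (u, v):
  E = r_u · r_u = 144*u^2 + 1,
  F = r_u · r_v = 168*u*v,
  G = r_v · r_v = 196*v^2 + 1.
Evaluating at (u, v) = (0, -1/2): E = 1, F = 0, G = 50.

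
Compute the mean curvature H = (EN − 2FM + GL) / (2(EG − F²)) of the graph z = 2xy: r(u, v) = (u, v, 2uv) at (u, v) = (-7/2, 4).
H = 28*sqrt(114)/3249

With E = 4*v^2 + 1, F = 4*u*v, G = 4*u^2 + 1, L = 0, M = 2/sqrt(4*u^2 + 4*v^2 + 1), N = 0, assemble
  H = (EN − 2FM + GL) / (2(EG − F²)) = -8*u*v/(4*u^2 + 4*v^2 + 1)^(3/2).
At (u, v) = (-7/2, 4): H = 28*sqrt(114)/3249.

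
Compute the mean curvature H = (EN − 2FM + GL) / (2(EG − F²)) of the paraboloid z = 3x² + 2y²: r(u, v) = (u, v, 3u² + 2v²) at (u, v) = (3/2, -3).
H = 599*sqrt(226)/51076

With E = 36*u^2 + 1, F = 24*u*v, G = 16*v^2 + 1, L = 6/sqrt(36*u^2 + 16*v^2 + 1), M = 0, N = 4/sqrt(36*u^2 + 16*v^2 + 1), assemble
  H = (EN − 2FM + GL) / (2(EG − F²)) = (72*u^2 + 48*v^2 + 5)/(36*u^2 + 16*v^2 + 1)^(3/2).
At (u, v) = (3/2, -3): H = 599*sqrt(226)/51076.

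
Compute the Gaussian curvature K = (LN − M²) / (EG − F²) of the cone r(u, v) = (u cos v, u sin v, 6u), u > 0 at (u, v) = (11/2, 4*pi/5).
K = 0

Coefficients of the first fundamental form: E = 37, F = 0, G = u^2.
Coefficients of the second fundamental form: L = 0, M = 0, N = 6*sqrt(37)*u^2/(37*Abs(u)).
Assemble K = (LN − M²)/(EG − F²) = 0. At (u, v) = (11/2, 4*pi/5): K = 0.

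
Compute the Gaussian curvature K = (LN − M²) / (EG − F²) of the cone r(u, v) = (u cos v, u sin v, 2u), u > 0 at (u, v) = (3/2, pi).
K = 0

Coefficients of the first fundamental form: E = 5, F = 0, G = u^2.
Coefficients of the second fundamental form: L = 0, M = 0, N = 2*sqrt(5)*u^2/(5*Abs(u)).
Assemble K = (LN − M²)/(EG − F²) = 0. At (u, v) = (3/2, pi): K = 0.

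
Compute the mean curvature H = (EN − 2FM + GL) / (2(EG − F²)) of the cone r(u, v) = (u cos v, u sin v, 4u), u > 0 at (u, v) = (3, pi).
H = 2*sqrt(17)/51

With E = 17, F = 0, G = u^2, L = 0, M = 0, N = 4*sqrt(17)*u^2/(17*Abs(u)), assemble
  H = (EN − 2FM + GL) / (2(EG − F²)) = 2*sqrt(17)/(17*Abs(u)).
At (u, v) = (3, pi): H = 2*sqrt(17)/51.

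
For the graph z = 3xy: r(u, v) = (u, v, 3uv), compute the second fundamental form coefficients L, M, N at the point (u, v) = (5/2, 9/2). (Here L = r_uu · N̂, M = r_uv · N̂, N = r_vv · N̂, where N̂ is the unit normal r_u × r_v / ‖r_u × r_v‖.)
L = 0;  M = 3*sqrt(958)/479;  N = 0

Compute the unit normal N̂(u, v) = (-3*v/sqrt(9*u^2 + 9*v^2 + 1), -3*u/sqrt(9*u^2 + 9*v^2 + 1), 1/sqrt(9*u^2 + 9*v^2 + 1)), and the second partials r_uu, r_uv, r_vv. Take dot products:
  L(u, v) = r_uu · N̂ = 0,
  M(u, v) = r_uv · N̂ = 3/sqrt(9*u^2 + 9*v^2 + 1),
  N(u, v) = r_vv · N̂ = 0.
Evaluating at (u, v) = (5/2, 9/2):
  L = 0, M = 3*sqrt(958)/479, N = 0.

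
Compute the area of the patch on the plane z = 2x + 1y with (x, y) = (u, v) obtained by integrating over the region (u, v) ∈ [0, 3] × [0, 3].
Area = 9*sqrt(6)

Area = ∫∫ √(EG − F²) du dv with √(EG − F²) = sqrt(6). Integrating over [0, 3] × [0, 3] gives 9*sqrt(6).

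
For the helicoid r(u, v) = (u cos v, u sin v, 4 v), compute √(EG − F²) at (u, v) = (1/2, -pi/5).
√(EG − F²)|_{(1/2, -pi/5)} = sqrt(65)/2

E = 1, F = 0, G = u^2 + 16; EG − F² = u^2 + 16; √(EG − F²) = sqrt(u^2 + 16). At the given point: sqrt(65)/2.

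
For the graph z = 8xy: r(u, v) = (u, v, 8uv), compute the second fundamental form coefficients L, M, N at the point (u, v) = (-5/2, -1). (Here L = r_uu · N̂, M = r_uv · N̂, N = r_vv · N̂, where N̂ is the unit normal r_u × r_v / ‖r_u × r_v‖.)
L = 0;  M = 8*sqrt(465)/465;  N = 0

Compute the unit normal N̂(u, v) = (-8*v/sqrt(64*u^2 + 64*v^2 + 1), -8*u/sqrt(64*u^2 + 64*v^2 + 1), 1/sqrt(64*u^2 + 64*v^2 + 1)), and the second partials r_uu, r_uv, r_vv. Take dot products:
  L(u, v) = r_uu · N̂ = 0,
  M(u, v) = r_uv · N̂ = 8/sqrt(64*u^2 + 64*v^2 + 1),
  N(u, v) = r_vv · N̂ = 0.
Evaluating at (u, v) = (-5/2, -1):
  L = 0, M = 8*sqrt(465)/465, N = 0.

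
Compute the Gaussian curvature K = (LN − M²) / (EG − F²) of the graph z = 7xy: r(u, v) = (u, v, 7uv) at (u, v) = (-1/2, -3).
K = -784/3301489

Coefficients of the first fundamental form: E = 49*v^2 + 1, F = 49*u*v, G = 49*u^2 + 1.
Coefficients of the second fundamental form: L = 0, M = 7/sqrt(49*u^2 + 49*v^2 + 1), N = 0.
Assemble K = (LN − M²)/(EG − F²) = -49/(2401*u^4 + 4802*u^2*v^2 + 98*u^2 + 2401*v^4 + 98*v^2 + 1). At (u, v) = (-1/2, -3): K = -784/3301489.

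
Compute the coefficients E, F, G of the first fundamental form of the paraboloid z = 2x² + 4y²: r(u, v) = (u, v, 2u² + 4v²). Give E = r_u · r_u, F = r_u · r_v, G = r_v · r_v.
E = 16*u^2 + 1;  F = 32*u*v;  G = 64*v^2 + 1

Compute partials: r_u = (1, 0, 4*u), r_v = (0, 1, 8*v). Then
  E = r_u · r_u = 16*u^2 + 1,
  F = r_u · r_v = 32*u*v,
  G = r_v · r_v = 64*v^2 + 1.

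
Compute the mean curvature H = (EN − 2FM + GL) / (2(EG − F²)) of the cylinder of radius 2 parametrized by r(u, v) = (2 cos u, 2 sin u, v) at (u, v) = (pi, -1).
H = -1/4

With E = 4, F = 0, G = 1, L = -2, M = 0, N = 0, assemble
  H = (EN − 2FM + GL) / (2(EG − F²)) = -1/4.
At (u, v) = (pi, -1): H = -1/4.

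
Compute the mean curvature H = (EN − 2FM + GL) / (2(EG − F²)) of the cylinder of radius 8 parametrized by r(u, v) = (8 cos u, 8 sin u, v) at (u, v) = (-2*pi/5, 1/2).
H = -1/16

With E = 64, F = 0, G = 1, L = -8, M = 0, N = 0, assemble
  H = (EN − 2FM + GL) / (2(EG − F²)) = -1/16.
At (u, v) = (-2*pi/5, 1/2): H = -1/16.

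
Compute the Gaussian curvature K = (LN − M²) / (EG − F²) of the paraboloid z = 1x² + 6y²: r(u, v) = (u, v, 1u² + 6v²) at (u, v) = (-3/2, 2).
K = 6/85849

Coefficients of the first fundamental form: E = 4*u^2 + 1, F = 24*u*v, G = 144*v^2 + 1.
Coefficients of the second fundamental form: L = 2/sqrt(4*u^2 + 144*v^2 + 1), M = 0, N = 12/sqrt(4*u^2 + 144*v^2 + 1).
Assemble K = (LN − M²)/(EG − F²) = 24/(16*u^4 + 1152*u^2*v^2 + 8*u^2 + 20736*v^4 + 288*v^2 + 1). At (u, v) = (-3/2, 2): K = 6/85849.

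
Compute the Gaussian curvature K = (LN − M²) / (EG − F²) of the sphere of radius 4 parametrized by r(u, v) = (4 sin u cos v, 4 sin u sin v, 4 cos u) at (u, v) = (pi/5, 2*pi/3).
K = 1/16

Coefficients of the first fundamental form: E = 16, F = 0, G = 16*sin(u)^2.
Coefficients of the second fundamental form: L = -4*sin(u)/Abs(sin(u)), M = 0, N = -4*sin(u)^3/Abs(sin(u)).
Assemble K = (LN − M²)/(EG − F²) = 1/16. At (u, v) = (pi/5, 2*pi/3): K = 1/16.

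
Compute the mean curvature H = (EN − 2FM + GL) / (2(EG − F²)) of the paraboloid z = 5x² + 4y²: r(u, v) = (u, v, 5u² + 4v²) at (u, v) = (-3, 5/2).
H = 5609*sqrt(1301)/1692601

With E = 100*u^2 + 1, F = 80*u*v, G = 64*v^2 + 1, L = 10/sqrt(100*u^2 + 64*v^2 + 1), M = 0, N = 8/sqrt(100*u^2 + 64*v^2 + 1), assemble
  H = (EN − 2FM + GL) / (2(EG − F²)) = (400*u^2 + 320*v^2 + 9)/(100*u^2 + 64*v^2 + 1)^(3/2).
At (u, v) = (-3, 5/2): H = 5609*sqrt(1301)/1692601.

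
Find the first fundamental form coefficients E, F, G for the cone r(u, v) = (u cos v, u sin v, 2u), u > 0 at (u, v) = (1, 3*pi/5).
E = 5;  F = 0;  G = 1

Partials: r_u = (cos(v), sin(v), 2), r_v = (-u*sin(v), u*cos(v), 0). As functions of (u, v):
  E = r_u · r_u = 5,
  F = r_u · r_v = 0,
  G = r_v · r_v = u^2.
Evaluating at (u, v) = (1, 3*pi/5): E = 5, F = 0, G = 1.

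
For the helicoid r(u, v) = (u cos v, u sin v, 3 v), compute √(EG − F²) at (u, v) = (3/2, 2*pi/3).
√(EG − F²)|_{(3/2, 2*pi/3)} = 3*sqrt(5)/2

E = 1, F = 0, G = u^2 + 9; EG − F² = u^2 + 9; √(EG − F²) = sqrt(u^2 + 9). At the given point: 3*sqrt(5)/2.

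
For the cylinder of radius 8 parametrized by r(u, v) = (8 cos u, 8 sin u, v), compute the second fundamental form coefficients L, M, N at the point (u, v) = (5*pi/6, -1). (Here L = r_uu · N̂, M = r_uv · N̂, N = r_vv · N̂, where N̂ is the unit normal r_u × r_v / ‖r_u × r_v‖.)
L = -8;  M = 0;  N = 0

Compute the unit normal N̂(u, v) = (cos(u), sin(u), 0), and the second partials r_uu, r_uv, r_vv. Take dot products:
  L(u, v) = r_uu · N̂ = -8,
  M(u, v) = r_uv · N̂ = 0,
  N(u, v) = r_vv · N̂ = 0.
Evaluating at (u, v) = (5*pi/6, -1):
  L = -8, M = 0, N = 0.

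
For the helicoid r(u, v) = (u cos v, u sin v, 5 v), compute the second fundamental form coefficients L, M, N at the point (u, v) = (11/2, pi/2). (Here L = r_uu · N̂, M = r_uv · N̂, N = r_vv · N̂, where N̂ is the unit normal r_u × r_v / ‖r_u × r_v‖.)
L = 0;  M = -10*sqrt(221)/221;  N = 0

Compute the unit normal N̂(u, v) = (5*sin(v)/sqrt(u^2 + 25), -5*cos(v)/sqrt(u^2 + 25), u/sqrt(u^2 + 25)), and the second partials r_uu, r_uv, r_vv. Take dot products:
  L(u, v) = r_uu · N̂ = 0,
  M(u, v) = r_uv · N̂ = -5/sqrt(u^2 + 25),
  N(u, v) = r_vv · N̂ = 0.
Evaluating at (u, v) = (11/2, pi/2):
  L = 0, M = -10*sqrt(221)/221, N = 0.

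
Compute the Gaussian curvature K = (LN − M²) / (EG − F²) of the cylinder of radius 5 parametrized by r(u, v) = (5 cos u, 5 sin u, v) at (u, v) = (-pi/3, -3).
K = 0

Coefficients of the first fundamental form: E = 25, F = 0, G = 1.
Coefficients of the second fundamental form: L = -5, M = 0, N = 0.
Assemble K = (LN − M²)/(EG − F²) = 0. At (u, v) = (-pi/3, -3): K = 0.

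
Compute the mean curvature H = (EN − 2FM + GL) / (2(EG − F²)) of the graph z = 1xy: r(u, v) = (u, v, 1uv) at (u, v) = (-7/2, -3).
H = -84*sqrt(89)/7921

With E = v^2 + 1, F = u*v, G = u^2 + 1, L = 0, M = 1/sqrt(u^2 + v^2 + 1), N = 0, assemble
  H = (EN − 2FM + GL) / (2(EG − F²)) = -u*v/(u^2 + v^2 + 1)^(3/2).
At (u, v) = (-7/2, -3): H = -84*sqrt(89)/7921.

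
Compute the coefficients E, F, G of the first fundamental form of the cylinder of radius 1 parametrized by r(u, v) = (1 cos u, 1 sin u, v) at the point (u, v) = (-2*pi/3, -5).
E = 1;  F = 0;  G = 1

Partials: r_u = (-sin(u), cos(u), 0), r_v = (0, 0, 1). As functions of (u, v):
  E = r_u · r_u = 1,
  F = r_u · r_v = 0,
  G = r_v · r_v = 1.
Evaluating at (u, v) = (-2*pi/3, -5): E = 1, F = 0, G = 1.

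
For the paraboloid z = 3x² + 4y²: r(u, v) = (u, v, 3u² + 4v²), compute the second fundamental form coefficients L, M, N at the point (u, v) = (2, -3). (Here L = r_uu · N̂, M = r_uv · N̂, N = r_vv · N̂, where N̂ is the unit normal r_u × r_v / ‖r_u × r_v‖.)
L = 6*sqrt(721)/721;  M = 0;  N = 8*sqrt(721)/721

Compute the unit normal N̂(u, v) = (-6*u/sqrt(36*u^2 + 64*v^2 + 1), -8*v/sqrt(36*u^2 + 64*v^2 + 1), 1/sqrt(36*u^2 + 64*v^2 + 1)), and the second partials r_uu, r_uv, r_vv. Take dot products:
  L(u, v) = r_uu · N̂ = 6/sqrt(36*u^2 + 64*v^2 + 1),
  M(u, v) = r_uv · N̂ = 0,
  N(u, v) = r_vv · N̂ = 8/sqrt(36*u^2 + 64*v^2 + 1).
Evaluating at (u, v) = (2, -3):
  L = 6*sqrt(721)/721, M = 0, N = 8*sqrt(721)/721.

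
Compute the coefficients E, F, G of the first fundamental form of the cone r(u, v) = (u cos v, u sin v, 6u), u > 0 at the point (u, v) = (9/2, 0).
E = 37;  F = 0;  G = 81/4

Partials: r_u = (cos(v), sin(v), 6), r_v = (-u*sin(v), u*cos(v), 0). As functions of (u, v):
  E = r_u · r_u = 37,
  F = r_u · r_v = 0,
  G = r_v · r_v = u^2.
Evaluating at (u, v) = (9/2, 0): E = 37, F = 0, G = 81/4.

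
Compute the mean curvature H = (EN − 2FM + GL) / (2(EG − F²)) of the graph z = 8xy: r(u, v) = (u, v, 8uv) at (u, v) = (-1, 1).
H = 512*sqrt(129)/16641

With E = 64*v^2 + 1, F = 64*u*v, G = 64*u^2 + 1, L = 0, M = 8/sqrt(64*u^2 + 64*v^2 + 1), N = 0, assemble
  H = (EN − 2FM + GL) / (2(EG − F²)) = -512*u*v/(64*u^2 + 64*v^2 + 1)^(3/2).
At (u, v) = (-1, 1): H = 512*sqrt(129)/16641.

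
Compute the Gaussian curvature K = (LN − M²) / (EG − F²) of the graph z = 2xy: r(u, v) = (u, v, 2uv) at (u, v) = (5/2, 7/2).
K = -4/5625

Coefficients of the first fundamental form: E = 4*v^2 + 1, F = 4*u*v, G = 4*u^2 + 1.
Coefficients of the second fundamental form: L = 0, M = 2/sqrt(4*u^2 + 4*v^2 + 1), N = 0.
Assemble K = (LN − M²)/(EG − F²) = -4/(16*u^4 + 32*u^2*v^2 + 8*u^2 + 16*v^4 + 8*v^2 + 1). At (u, v) = (5/2, 7/2): K = -4/5625.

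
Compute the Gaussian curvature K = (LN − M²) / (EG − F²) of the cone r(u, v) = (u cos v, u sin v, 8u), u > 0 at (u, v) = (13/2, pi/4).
K = 0

Coefficients of the first fundamental form: E = 65, F = 0, G = u^2.
Coefficients of the second fundamental form: L = 0, M = 0, N = 8*sqrt(65)*u^2/(65*Abs(u)).
Assemble K = (LN − M²)/(EG − F²) = 0. At (u, v) = (13/2, pi/4): K = 0.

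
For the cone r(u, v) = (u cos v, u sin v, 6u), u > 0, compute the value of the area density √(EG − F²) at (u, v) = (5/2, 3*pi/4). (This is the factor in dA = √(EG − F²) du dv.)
√(EG − F²)|_{(5/2, 3*pi/4)} = 5*sqrt(37)/2

E = 37, F = 0, G = u^2, so EG − F² = 37*u^2. Taking the positive square root: √(EG − F²) = sqrt(37)*Abs(u). At (u, v) = (5/2, 3*pi/4): 5*sqrt(37)/2.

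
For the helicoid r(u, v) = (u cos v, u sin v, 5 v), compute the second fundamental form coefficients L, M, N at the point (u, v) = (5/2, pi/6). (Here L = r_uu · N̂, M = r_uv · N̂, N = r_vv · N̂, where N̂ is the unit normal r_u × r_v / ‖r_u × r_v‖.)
L = 0;  M = -2*sqrt(5)/5;  N = 0

Compute the unit normal N̂(u, v) = (5*sin(v)/sqrt(u^2 + 25), -5*cos(v)/sqrt(u^2 + 25), u/sqrt(u^2 + 25)), and the second partials r_uu, r_uv, r_vv. Take dot products:
  L(u, v) = r_uu · N̂ = 0,
  M(u, v) = r_uv · N̂ = -5/sqrt(u^2 + 25),
  N(u, v) = r_vv · N̂ = 0.
Evaluating at (u, v) = (5/2, pi/6):
  L = 0, M = -2*sqrt(5)/5, N = 0.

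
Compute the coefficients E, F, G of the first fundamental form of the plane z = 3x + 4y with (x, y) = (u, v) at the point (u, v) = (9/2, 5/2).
E = 10;  F = 12;  G = 17

Partials: r_u = (1, 0, 3), r_v = (0, 1, 4). As functions of (u, v):
  E = r_u · r_u = 10,
  F = r_u · r_v = 12,
  G = r_v · r_v = 17.
Evaluating at (u, v) = (9/2, 5/2): E = 10, F = 12, G = 17.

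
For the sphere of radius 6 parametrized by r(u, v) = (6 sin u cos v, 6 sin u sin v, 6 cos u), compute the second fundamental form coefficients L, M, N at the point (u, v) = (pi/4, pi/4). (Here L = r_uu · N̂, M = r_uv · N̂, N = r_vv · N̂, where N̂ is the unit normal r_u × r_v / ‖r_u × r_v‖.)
L = -6;  M = 0;  N = -3

Compute the unit normal N̂(u, v) = (sin(u)^2*cos(v)/Abs(sin(u)), sin(u)^2*sin(v)/Abs(sin(u)), sin(2*u)/(2*Abs(sin(u)))), and the second partials r_uu, r_uv, r_vv. Take dot products:
  L(u, v) = r_uu · N̂ = -6*sin(u)/Abs(sin(u)),
  M(u, v) = r_uv · N̂ = 0,
  N(u, v) = r_vv · N̂ = -6*sin(u)^3/Abs(sin(u)).
Evaluating at (u, v) = (pi/4, pi/4):
  L = -6, M = 0, N = -3.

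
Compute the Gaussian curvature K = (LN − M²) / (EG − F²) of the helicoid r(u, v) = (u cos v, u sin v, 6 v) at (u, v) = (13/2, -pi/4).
K = -576/97969

Coefficients of the first fundamental form: E = 1, F = 0, G = u^2 + 36.
Coefficients of the second fundamental form: L = 0, M = -6/sqrt(u^2 + 36), N = 0.
Assemble K = (LN − M²)/(EG − F²) = -36/(u^2 + 36)^2. At (u, v) = (13/2, -pi/4): K = -576/97969.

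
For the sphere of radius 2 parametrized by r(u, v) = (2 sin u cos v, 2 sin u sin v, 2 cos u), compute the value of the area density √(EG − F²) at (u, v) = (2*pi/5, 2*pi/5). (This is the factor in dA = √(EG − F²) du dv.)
√(EG − F²)|_{(2*pi/5, 2*pi/5)} = sqrt(2*sqrt(5) + 10)

E = 4, F = 0, G = 4*sin(u)^2, so EG − F² = 16*sin(u)^2. Taking the positive square root: √(EG − F²) = 4*Abs(sin(u)). At (u, v) = (2*pi/5, 2*pi/5): sqrt(2*sqrt(5) + 10).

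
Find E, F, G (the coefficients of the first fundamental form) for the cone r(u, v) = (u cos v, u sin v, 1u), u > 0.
E = 2;  F = 0;  G = u^2

Compute partials: r_u = (cos(v), sin(v), 1), r_v = (-u*sin(v), u*cos(v), 0). Then
  E = r_u · r_u = 2,
  F = r_u · r_v = 0,
  G = r_v · r_v = u^2.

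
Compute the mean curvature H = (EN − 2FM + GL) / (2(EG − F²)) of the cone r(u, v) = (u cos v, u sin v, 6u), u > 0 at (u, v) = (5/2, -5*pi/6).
H = 6*sqrt(37)/185

With E = 37, F = 0, G = u^2, L = 0, M = 0, N = 6*sqrt(37)*u^2/(37*Abs(u)), assemble
  H = (EN − 2FM + GL) / (2(EG − F²)) = 3*sqrt(37)/(37*Abs(u)).
At (u, v) = (5/2, -5*pi/6): H = 6*sqrt(37)/185.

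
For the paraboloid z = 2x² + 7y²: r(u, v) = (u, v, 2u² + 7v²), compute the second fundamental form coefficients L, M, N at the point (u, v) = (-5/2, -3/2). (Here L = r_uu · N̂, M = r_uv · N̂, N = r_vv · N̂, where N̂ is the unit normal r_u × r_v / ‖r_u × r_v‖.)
L = 2*sqrt(542)/271;  M = 0;  N = 7*sqrt(542)/271

Compute the unit normal N̂(u, v) = (-4*u/sqrt(16*u^2 + 196*v^2 + 1), -14*v/sqrt(16*u^2 + 196*v^2 + 1), 1/sqrt(16*u^2 + 196*v^2 + 1)), and the second partials r_uu, r_uv, r_vv. Take dot products:
  L(u, v) = r_uu · N̂ = 4/sqrt(16*u^2 + 196*v^2 + 1),
  M(u, v) = r_uv · N̂ = 0,
  N(u, v) = r_vv · N̂ = 14/sqrt(16*u^2 + 196*v^2 + 1).
Evaluating at (u, v) = (-5/2, -3/2):
  L = 2*sqrt(542)/271, M = 0, N = 7*sqrt(542)/271.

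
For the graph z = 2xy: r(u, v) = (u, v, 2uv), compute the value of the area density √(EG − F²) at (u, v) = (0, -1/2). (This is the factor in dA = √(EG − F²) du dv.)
√(EG − F²)|_{(0, -1/2)} = sqrt(2)

E = 4*v^2 + 1, F = 4*u*v, G = 4*u^2 + 1, so EG − F² = 4*u^2 + 4*v^2 + 1. Taking the positive square root: √(EG − F²) = sqrt(4*u^2 + 4*v^2 + 1). At (u, v) = (0, -1/2): sqrt(2).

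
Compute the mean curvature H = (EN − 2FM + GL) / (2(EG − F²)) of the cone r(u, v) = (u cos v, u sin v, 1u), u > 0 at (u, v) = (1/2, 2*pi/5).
H = sqrt(2)/2

With E = 2, F = 0, G = u^2, L = 0, M = 0, N = sqrt(2)*u^2/(2*Abs(u)), assemble
  H = (EN − 2FM + GL) / (2(EG − F²)) = sqrt(2)/(4*Abs(u)).
At (u, v) = (1/2, 2*pi/5): H = sqrt(2)/2.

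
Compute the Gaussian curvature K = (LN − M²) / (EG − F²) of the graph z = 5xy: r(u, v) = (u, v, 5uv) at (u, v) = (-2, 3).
K = -25/106276

Coefficients of the first fundamental form: E = 25*v^2 + 1, F = 25*u*v, G = 25*u^2 + 1.
Coefficients of the second fundamental form: L = 0, M = 5/sqrt(25*u^2 + 25*v^2 + 1), N = 0.
Assemble K = (LN − M²)/(EG − F²) = -25/(625*u^4 + 1250*u^2*v^2 + 50*u^2 + 625*v^4 + 50*v^2 + 1). At (u, v) = (-2, 3): K = -25/106276.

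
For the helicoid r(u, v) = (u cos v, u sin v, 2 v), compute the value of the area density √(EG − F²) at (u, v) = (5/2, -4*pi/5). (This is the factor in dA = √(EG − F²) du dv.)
√(EG − F²)|_{(5/2, -4*pi/5)} = sqrt(41)/2

E = 1, F = 0, G = u^2 + 4, so EG − F² = u^2 + 4. Taking the positive square root: √(EG − F²) = sqrt(u^2 + 4). At (u, v) = (5/2, -4*pi/5): sqrt(41)/2.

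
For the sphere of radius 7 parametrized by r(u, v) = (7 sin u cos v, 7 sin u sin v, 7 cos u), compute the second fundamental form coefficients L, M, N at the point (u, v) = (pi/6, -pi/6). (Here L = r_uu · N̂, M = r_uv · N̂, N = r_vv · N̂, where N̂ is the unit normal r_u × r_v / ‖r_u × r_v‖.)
L = -7;  M = 0;  N = -7/4

Compute the unit normal N̂(u, v) = (sin(u)^2*cos(v)/Abs(sin(u)), sin(u)^2*sin(v)/Abs(sin(u)), sin(2*u)/(2*Abs(sin(u)))), and the second partials r_uu, r_uv, r_vv. Take dot products:
  L(u, v) = r_uu · N̂ = -7*sin(u)/Abs(sin(u)),
  M(u, v) = r_uv · N̂ = 0,
  N(u, v) = r_vv · N̂ = -7*sin(u)^3/Abs(sin(u)).
Evaluating at (u, v) = (pi/6, -pi/6):
  L = -7, M = 0, N = -7/4.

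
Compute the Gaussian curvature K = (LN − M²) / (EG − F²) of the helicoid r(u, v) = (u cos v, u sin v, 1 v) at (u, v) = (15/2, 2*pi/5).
K = -16/52441

Coefficients of the first fundamental form: E = 1, F = 0, G = u^2 + 1.
Coefficients of the second fundamental form: L = 0, M = -1/sqrt(u^2 + 1), N = 0.
Assemble K = (LN − M²)/(EG − F²) = -1/(u^2 + 1)^2. At (u, v) = (15/2, 2*pi/5): K = -16/52441.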